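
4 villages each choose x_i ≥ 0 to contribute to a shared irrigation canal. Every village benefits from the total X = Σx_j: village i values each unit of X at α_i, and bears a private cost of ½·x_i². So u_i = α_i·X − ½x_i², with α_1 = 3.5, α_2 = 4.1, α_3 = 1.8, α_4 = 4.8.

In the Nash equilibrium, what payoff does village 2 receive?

49.815

Village i's FOC: ∂u_i/∂x_i = α_i − x_i = 0, so x_i* = α_i.
NE contributions = (3.5, 4.1, 1.8, 4.8); X = 14.2.
u_2 = α_2·X − ½·(x_2)² = 4.1·14.2 − ½·4.1² = 49.815.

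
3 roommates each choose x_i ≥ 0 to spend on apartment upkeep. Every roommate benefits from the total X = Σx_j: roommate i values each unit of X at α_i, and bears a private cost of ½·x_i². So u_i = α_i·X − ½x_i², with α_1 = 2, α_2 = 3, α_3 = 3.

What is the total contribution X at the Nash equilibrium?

8

Roommate i's FOC: ∂u_i/∂x_i = α_i − x_i = 0, so x_i* = α_i.
NE contributions = (2, 3, 3); X = 8.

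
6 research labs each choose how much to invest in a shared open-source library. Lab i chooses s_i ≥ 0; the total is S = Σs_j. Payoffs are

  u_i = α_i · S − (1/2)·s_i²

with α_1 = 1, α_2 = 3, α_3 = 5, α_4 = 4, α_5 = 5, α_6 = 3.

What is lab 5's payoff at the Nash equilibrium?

Lab i's FOC: ∂u_i/∂s_i = α_i − s_i = 0, so s_i* = α_i.
NE contributions = (1, 3, 5, 4, 5, 3); S = 21.
u_5 = α_5·S − ½·(s_5)² = 5·21 − ½·5² = 92.5.

92.5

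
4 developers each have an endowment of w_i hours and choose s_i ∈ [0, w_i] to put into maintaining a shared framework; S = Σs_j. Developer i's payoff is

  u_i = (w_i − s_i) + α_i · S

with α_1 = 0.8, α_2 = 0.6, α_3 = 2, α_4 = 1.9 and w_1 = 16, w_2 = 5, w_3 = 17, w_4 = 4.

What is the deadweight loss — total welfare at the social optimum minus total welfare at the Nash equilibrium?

∂u_i/∂s_i = α_i − 1, so developer i contributes w_i if α_i > 1, else 0.
α_i > 1 for i ∈ {3, 4}; NE contributions (0, 0, 17, 4), S = 21.
W^NE = Σw_i − S^NE + (Σα_i)·S^NE = 42 + 4.3·21 = 132.3.
Planner: ∂(Σu_j)/∂s_i = Σα_j − 1 = 4.3 > 0, so everyone contributes w_i; S^SO = 42, W^SO = 42 + 4.3·42 = 222.6.
Deadweight loss = 90.3.

90.3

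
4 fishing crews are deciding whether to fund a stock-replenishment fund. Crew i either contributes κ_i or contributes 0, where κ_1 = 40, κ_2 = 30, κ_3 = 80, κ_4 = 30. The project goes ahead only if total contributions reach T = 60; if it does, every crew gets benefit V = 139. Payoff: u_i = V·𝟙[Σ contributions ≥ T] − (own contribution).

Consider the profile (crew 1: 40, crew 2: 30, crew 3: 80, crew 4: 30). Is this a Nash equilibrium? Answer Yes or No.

Total = 180 ≥ 60: provided.
Crew 1 (pledges 40, payoff 99): dropping to 0 → total 140, payoff 139. Profitable deviation.

No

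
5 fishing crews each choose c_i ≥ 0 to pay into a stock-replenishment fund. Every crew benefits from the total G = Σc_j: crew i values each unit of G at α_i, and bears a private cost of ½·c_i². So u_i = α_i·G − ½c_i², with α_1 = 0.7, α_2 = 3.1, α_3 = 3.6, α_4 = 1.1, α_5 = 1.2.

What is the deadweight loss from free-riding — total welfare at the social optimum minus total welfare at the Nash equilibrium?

153.99

Crew i's FOC: ∂u_i/∂c_i = α_i − c_i = 0, so c_i* = α_i.
NE contributions = (0.7, 3.1, 3.6, 1.1, 1.2); G = 9.7.
W^NE = (Σα)·G − ½Σα_i² = 9.7² − ½·25.71 = 81.235.
Planner sets c_i = Σα_j = 9.7 for every i, so G^SO = 5·9.7 = 48.5.
W^SO = (Σα)·G^SO − ½·5·(Σα)² = (5/2)·9.7² = 235.225.
Deadweight loss = W^SO − W^NE = 153.99.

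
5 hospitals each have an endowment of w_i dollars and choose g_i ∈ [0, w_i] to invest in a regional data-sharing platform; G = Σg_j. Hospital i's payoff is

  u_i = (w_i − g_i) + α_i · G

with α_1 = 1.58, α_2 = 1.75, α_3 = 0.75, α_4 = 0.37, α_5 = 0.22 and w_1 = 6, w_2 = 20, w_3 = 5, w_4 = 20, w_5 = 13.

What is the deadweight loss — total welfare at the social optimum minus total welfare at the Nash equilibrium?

139.46

∂u_i/∂g_i = α_i − 1, so hospital i contributes w_i if α_i > 1, else 0.
α_i > 1 for i ∈ {1, 2}; NE contributions (6, 20, 0, 0, 0), G = 26.
W^NE = Σw_i − G^NE + (Σα_i)·G^NE = 64 + 3.67·26 = 159.42.
Planner: ∂(Σu_j)/∂g_i = Σα_j − 1 = 3.67 > 0, so everyone contributes w_i; G^SO = 64, W^SO = 64 + 3.67·64 = 298.88.
Deadweight loss = 139.46.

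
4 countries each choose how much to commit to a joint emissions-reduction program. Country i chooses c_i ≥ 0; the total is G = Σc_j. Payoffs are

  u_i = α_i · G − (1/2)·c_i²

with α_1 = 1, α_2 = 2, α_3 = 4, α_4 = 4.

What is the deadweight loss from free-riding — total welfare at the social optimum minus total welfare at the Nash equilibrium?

139.5

Country i's FOC: ∂u_i/∂c_i = α_i − c_i = 0, so c_i* = α_i.
NE contributions = (1, 2, 4, 4); G = 11.
W^NE = (Σα)·G − ½Σα_i² = 11² − ½·37 = 102.5.
Planner sets c_i = Σα_j = 11 for every i, so G^SO = 4·11 = 44.
W^SO = (Σα)·G^SO − ½·4·(Σα)² = (4/2)·11² = 242.
Deadweight loss = W^SO − W^NE = 139.5.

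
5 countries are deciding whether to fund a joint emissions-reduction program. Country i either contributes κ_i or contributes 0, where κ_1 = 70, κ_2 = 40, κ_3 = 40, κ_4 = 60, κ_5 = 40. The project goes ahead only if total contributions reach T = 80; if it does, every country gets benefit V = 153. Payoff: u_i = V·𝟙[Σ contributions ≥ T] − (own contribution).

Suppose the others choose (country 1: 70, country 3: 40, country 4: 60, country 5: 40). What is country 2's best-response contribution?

Others' total = 210 ≥ 80; contributing adds cost 40 for no extra benefit.
Best response: 0.

0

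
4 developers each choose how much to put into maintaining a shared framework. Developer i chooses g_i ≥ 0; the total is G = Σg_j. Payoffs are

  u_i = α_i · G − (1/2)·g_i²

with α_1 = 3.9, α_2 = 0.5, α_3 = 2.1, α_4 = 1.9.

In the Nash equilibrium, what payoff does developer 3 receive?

Developer i's FOC: ∂u_i/∂g_i = α_i − g_i = 0, so g_i* = α_i.
NE contributions = (3.9, 0.5, 2.1, 1.9); G = 8.4.
u_3 = α_3·G − ½·(g_3)² = 2.1·8.4 − ½·2.1² = 15.435.

15.435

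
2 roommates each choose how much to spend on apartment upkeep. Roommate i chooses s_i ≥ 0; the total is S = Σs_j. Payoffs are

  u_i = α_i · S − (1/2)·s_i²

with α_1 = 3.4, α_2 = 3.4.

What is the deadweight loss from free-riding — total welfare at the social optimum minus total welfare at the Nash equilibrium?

11.56

Roommate i's FOC: ∂u_i/∂s_i = α_i − s_i = 0, so s_i* = α_i.
NE contributions = (3.4, 3.4); S = 6.8.
W^NE = (Σα)·S − ½Σα_i² = 6.8² − ½·23.12 = 34.68.
Planner sets s_i = Σα_j = 6.8 for every i, so S^SO = 2·6.8 = 13.6.
W^SO = (Σα)·S^SO − ½·2·(Σα)² = (2/2)·6.8² = 46.24.
Deadweight loss = W^SO − W^NE = 11.56.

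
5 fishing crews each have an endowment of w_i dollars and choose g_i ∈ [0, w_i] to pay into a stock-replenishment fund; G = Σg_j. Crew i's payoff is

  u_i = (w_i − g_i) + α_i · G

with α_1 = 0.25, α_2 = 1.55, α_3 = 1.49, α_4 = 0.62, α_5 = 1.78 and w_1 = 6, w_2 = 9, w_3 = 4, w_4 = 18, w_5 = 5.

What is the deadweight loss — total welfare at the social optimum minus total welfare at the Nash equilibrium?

112.56

∂u_i/∂g_i = α_i − 1, so crew i contributes w_i if α_i > 1, else 0.
α_i > 1 for i ∈ {2, 3, 5}; NE contributions (0, 9, 4, 0, 5), G = 18.
W^NE = Σw_i − G^NE + (Σα_i)·G^NE = 42 + 4.69·18 = 126.42.
Planner: ∂(Σu_j)/∂g_i = Σα_j − 1 = 4.69 > 0, so everyone contributes w_i; G^SO = 42, W^SO = 42 + 4.69·42 = 238.98.
Deadweight loss = 112.56.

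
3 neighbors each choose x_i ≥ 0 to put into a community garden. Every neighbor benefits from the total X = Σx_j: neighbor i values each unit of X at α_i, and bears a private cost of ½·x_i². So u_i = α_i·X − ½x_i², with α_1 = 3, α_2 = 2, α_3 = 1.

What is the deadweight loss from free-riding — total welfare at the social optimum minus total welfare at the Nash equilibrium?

Neighbor i's FOC: ∂u_i/∂x_i = α_i − x_i = 0, so x_i* = α_i.
NE contributions = (3, 2, 1); X = 6.
W^NE = (Σα)·X − ½Σα_i² = 6² − ½·14 = 29.
Planner sets x_i = Σα_j = 6 for every i, so X^SO = 3·6 = 18.
W^SO = (Σα)·X^SO − ½·3·(Σα)² = (3/2)·6² = 54.
Deadweight loss = W^SO − W^NE = 25.

25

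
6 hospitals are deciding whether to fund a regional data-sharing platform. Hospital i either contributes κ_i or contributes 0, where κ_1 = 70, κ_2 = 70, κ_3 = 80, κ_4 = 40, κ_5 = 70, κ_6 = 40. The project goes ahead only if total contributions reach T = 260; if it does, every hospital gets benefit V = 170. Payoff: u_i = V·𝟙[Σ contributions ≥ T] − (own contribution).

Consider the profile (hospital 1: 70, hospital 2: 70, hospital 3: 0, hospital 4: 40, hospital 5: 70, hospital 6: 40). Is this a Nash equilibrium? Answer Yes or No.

Total = 290 ≥ 260: provided.
Hospital 1 (pledges 70, payoff 100): dropping to 0 → total 220, payoff 0. No gain.
Hospital 2 (pledges 70, payoff 100): dropping to 0 → total 220, payoff 0. No gain.
Hospital 3 (pledges 0, payoff 170): pledging 80 → total 370, payoff 90. No gain.
Hospital 4 (pledges 40, payoff 130): dropping to 0 → total 250, payoff 0. No gain.
Hospital 5 (pledges 70, payoff 100): dropping to 0 → total 220, payoff 0. No gain.
Hospital 6 (pledges 40, payoff 130): dropping to 0 → total 250, payoff 0. No gain.

Yes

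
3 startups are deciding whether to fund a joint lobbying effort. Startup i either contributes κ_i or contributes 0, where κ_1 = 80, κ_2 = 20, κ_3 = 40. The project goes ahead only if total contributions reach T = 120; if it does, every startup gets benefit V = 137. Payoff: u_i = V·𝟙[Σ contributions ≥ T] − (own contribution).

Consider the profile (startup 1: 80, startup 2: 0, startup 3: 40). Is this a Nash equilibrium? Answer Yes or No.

Total = 120 ≥ 120: provided.
Startup 1 (pledges 80, payoff 57): dropping to 0 → total 40, payoff 0. No gain.
Startup 2 (pledges 0, payoff 137): pledging 20 → total 140, payoff 117. No gain.
Startup 3 (pledges 40, payoff 97): dropping to 0 → total 80, payoff 0. No gain.

Yes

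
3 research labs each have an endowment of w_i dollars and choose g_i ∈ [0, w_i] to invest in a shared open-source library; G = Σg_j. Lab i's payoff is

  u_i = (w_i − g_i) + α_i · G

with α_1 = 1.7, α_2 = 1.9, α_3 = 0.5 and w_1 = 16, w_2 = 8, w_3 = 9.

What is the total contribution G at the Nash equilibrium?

∂u_i/∂g_i = α_i − 1, so lab i contributes w_i if α_i > 1, else 0.
α_i > 1 for i ∈ {1, 2}; NE contributions (16, 8, 0), G = 24.

24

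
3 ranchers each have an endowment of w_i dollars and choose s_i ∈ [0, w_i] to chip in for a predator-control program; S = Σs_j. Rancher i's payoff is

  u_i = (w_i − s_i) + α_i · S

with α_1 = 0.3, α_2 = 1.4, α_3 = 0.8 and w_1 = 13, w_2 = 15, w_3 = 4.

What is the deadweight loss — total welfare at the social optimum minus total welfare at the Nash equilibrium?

∂u_i/∂s_i = α_i − 1, so rancher i contributes w_i if α_i > 1, else 0.
α_i > 1 for i ∈ {2}; NE contributions (0, 15, 0), S = 15.
W^NE = Σw_i − S^NE + (Σα_i)·S^NE = 32 + 1.5·15 = 54.5.
Planner: ∂(Σu_j)/∂s_i = Σα_j − 1 = 1.5 > 0, so everyone contributes w_i; S^SO = 32, W^SO = 32 + 1.5·32 = 80.
Deadweight loss = 25.5.

25.5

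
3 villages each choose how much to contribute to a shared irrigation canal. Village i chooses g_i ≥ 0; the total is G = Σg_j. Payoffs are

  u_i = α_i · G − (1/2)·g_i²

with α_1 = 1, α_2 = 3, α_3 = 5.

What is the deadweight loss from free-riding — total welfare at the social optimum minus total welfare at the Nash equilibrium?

58

Village i's FOC: ∂u_i/∂g_i = α_i − g_i = 0, so g_i* = α_i.
NE contributions = (1, 3, 5); G = 9.
W^NE = (Σα)·G − ½Σα_i² = 9² − ½·35 = 63.5.
Planner sets g_i = Σα_j = 9 for every i, so G^SO = 3·9 = 27.
W^SO = (Σα)·G^SO − ½·3·(Σα)² = (3/2)·9² = 121.5.
Deadweight loss = W^SO − W^NE = 58.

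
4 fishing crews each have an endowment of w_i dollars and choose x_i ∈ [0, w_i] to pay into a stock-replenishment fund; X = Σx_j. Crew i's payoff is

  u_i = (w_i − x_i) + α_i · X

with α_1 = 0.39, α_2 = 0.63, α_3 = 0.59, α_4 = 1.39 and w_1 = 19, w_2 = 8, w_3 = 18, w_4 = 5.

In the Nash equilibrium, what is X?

∂u_i/∂x_i = α_i − 1, so crew i contributes w_i if α_i > 1, else 0.
α_i > 1 for i ∈ {4}; NE contributions (0, 0, 0, 5), X = 5.

5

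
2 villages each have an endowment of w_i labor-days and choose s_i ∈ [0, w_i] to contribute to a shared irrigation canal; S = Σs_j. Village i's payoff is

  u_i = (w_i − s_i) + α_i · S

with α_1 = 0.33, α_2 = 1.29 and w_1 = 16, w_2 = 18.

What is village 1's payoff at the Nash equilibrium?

21.94

∂u_i/∂s_i = α_i − 1, so village i contributes w_i if α_i > 1, else 0.
α_i > 1 for i ∈ {2}; NE contributions (0, 18), S = 18.
u_1 = (16 − 0) + 0.33·18 = 21.94.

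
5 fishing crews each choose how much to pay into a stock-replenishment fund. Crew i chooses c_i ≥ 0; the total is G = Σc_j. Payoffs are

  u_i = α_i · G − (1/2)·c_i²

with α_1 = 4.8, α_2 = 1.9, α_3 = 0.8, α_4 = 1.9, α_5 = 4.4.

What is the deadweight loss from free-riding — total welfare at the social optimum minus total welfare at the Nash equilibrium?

Crew i's FOC: ∂u_i/∂c_i = α_i − c_i = 0, so c_i* = α_i.
NE contributions = (4.8, 1.9, 0.8, 1.9, 4.4); G = 13.8.
W^NE = (Σα)·G − ½Σα_i² = 13.8² − ½·50.26 = 165.31.
Planner sets c_i = Σα_j = 13.8 for every i, so G^SO = 5·13.8 = 69.
W^SO = (Σα)·G^SO − ½·5·(Σα)² = (5/2)·13.8² = 476.1.
Deadweight loss = W^SO − W^NE = 310.79.

310.79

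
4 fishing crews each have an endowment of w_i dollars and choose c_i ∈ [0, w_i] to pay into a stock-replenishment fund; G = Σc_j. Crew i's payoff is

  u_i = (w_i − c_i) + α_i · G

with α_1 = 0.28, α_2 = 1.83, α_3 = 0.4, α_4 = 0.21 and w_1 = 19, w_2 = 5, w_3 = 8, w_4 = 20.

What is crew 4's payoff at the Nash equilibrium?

21.05

∂u_i/∂c_i = α_i − 1, so crew i contributes w_i if α_i > 1, else 0.
α_i > 1 for i ∈ {2}; NE contributions (0, 5, 0, 0), G = 5.
u_4 = (20 − 0) + 0.21·5 = 21.05.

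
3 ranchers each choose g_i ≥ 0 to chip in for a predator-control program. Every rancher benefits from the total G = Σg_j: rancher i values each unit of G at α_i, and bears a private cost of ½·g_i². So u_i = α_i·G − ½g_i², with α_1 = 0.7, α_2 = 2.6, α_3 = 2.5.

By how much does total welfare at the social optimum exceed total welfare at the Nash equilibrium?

23.57

Rancher i's FOC: ∂u_i/∂g_i = α_i − g_i = 0, so g_i* = α_i.
NE contributions = (0.7, 2.6, 2.5); G = 5.8.
W^NE = (Σα)·G − ½Σα_i² = 5.8² − ½·13.5 = 26.89.
Planner sets g_i = Σα_j = 5.8 for every i, so G^SO = 3·5.8 = 17.4.
W^SO = (Σα)·G^SO − ½·3·(Σα)² = (3/2)·5.8² = 50.46.
Deadweight loss = W^SO − W^NE = 23.57.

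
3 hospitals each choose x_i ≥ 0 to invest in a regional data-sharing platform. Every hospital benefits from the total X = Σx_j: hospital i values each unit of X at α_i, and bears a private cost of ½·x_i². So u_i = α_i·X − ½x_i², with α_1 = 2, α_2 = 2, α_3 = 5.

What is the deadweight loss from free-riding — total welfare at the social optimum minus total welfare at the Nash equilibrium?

Hospital i's FOC: ∂u_i/∂x_i = α_i − x_i = 0, so x_i* = α_i.
NE contributions = (2, 2, 5); X = 9.
W^NE = (Σα)·X − ½Σα_i² = 9² − ½·33 = 64.5.
Planner sets x_i = Σα_j = 9 for every i, so X^SO = 3·9 = 27.
W^SO = (Σα)·X^SO − ½·3·(Σα)² = (3/2)·9² = 121.5.
Deadweight loss = W^SO − W^NE = 57.

57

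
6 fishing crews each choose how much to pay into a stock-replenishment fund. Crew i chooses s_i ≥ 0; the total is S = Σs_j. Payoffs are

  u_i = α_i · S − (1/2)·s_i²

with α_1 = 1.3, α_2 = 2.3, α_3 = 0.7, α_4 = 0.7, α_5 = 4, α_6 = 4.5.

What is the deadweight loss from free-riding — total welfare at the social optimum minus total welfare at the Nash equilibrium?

386.605

Crew i's FOC: ∂u_i/∂s_i = α_i − s_i = 0, so s_i* = α_i.
NE contributions = (1.3, 2.3, 0.7, 0.7, 4, 4.5); S = 13.5.
W^NE = (Σα)·S − ½Σα_i² = 13.5² − ½·44.21 = 160.145.
Planner sets s_i = Σα_j = 13.5 for every i, so S^SO = 6·13.5 = 81.
W^SO = (Σα)·S^SO − ½·6·(Σα)² = (6/2)·13.5² = 546.75.
Deadweight loss = W^SO − W^NE = 386.605.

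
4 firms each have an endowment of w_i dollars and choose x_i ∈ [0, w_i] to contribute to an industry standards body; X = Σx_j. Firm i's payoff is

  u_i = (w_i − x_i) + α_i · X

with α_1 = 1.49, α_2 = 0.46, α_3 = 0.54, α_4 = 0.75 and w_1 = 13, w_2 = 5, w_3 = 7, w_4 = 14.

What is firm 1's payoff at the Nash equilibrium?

∂u_i/∂x_i = α_i − 1, so firm i contributes w_i if α_i > 1, else 0.
α_i > 1 for i ∈ {1}; NE contributions (13, 0, 0, 0), X = 13.
u_1 = (13 − 13) + 1.49·13 = 19.37.

19.37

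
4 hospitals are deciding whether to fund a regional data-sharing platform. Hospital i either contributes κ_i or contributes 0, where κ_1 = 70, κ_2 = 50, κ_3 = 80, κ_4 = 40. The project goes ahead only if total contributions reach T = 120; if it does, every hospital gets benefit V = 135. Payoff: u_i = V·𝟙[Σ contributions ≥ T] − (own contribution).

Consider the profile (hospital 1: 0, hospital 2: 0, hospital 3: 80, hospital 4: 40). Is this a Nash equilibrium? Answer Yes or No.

Yes

Total = 120 ≥ 120: provided.
Hospital 1 (pledges 0, payoff 135): pledging 70 → total 190, payoff 65. No gain.
Hospital 2 (pledges 0, payoff 135): pledging 50 → total 170, payoff 85. No gain.
Hospital 3 (pledges 80, payoff 55): dropping to 0 → total 40, payoff 0. No gain.
Hospital 4 (pledges 40, payoff 95): dropping to 0 → total 80, payoff 0. No gain.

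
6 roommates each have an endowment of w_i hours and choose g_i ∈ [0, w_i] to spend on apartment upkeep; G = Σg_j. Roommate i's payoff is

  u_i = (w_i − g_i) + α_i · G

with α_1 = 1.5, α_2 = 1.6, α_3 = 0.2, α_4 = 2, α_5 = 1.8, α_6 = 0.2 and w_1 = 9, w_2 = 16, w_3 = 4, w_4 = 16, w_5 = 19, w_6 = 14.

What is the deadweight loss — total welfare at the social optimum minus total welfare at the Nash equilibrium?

113.4

∂u_i/∂g_i = α_i − 1, so roommate i contributes w_i if α_i > 1, else 0.
α_i > 1 for i ∈ {1, 2, 4, 5}; NE contributions (9, 16, 0, 16, 19, 0), G = 60.
W^NE = Σw_i − G^NE + (Σα_i)·G^NE = 78 + 6.3·60 = 456.
Planner: ∂(Σu_j)/∂g_i = Σα_j − 1 = 6.3 > 0, so everyone contributes w_i; G^SO = 78, W^SO = 78 + 6.3·78 = 569.4.
Deadweight loss = 113.4.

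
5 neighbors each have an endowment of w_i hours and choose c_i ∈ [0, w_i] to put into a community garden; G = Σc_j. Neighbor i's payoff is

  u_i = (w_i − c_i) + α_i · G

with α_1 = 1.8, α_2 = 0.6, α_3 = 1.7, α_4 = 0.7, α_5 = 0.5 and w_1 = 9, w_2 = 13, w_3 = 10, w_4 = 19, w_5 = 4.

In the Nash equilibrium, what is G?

∂u_i/∂c_i = α_i − 1, so neighbor i contributes w_i if α_i > 1, else 0.
α_i > 1 for i ∈ {1, 3}; NE contributions (9, 0, 10, 0, 0), G = 19.

19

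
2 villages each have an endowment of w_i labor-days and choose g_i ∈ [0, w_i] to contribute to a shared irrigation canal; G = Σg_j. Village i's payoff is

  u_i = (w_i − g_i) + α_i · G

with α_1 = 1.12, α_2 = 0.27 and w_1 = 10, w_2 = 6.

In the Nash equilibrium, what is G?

10

∂u_i/∂g_i = α_i − 1, so village i contributes w_i if α_i > 1, else 0.
α_i > 1 for i ∈ {1}; NE contributions (10, 0), G = 10.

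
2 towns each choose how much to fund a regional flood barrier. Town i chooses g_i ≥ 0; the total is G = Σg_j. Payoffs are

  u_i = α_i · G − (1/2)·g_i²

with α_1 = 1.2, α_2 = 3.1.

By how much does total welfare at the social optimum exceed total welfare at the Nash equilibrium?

5.525

Town i's FOC: ∂u_i/∂g_i = α_i − g_i = 0, so g_i* = α_i.
NE contributions = (1.2, 3.1); G = 4.3.
W^NE = (Σα)·G − ½Σα_i² = 4.3² − ½·11.05 = 12.965.
Planner sets g_i = Σα_j = 4.3 for every i, so G^SO = 2·4.3 = 8.6.
W^SO = (Σα)·G^SO − ½·2·(Σα)² = (2/2)·4.3² = 18.49.
Deadweight loss = W^SO − W^NE = 5.525.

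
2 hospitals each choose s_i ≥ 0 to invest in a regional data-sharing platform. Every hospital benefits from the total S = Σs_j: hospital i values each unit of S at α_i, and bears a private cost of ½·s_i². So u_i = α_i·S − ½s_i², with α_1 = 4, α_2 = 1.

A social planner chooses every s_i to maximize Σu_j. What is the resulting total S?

Planner FOC: ∂(Σu_j)/∂s_i = (Σα_j) − s_i = 0, so s_i^SO = Σα_j = 5 for every i; S^SO = 10.

10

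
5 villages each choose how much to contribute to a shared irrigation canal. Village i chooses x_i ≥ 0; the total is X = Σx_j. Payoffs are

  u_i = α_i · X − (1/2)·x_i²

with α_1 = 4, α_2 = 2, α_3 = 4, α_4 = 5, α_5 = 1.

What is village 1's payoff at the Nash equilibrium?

56

Village i's FOC: ∂u_i/∂x_i = α_i − x_i = 0, so x_i* = α_i.
NE contributions = (4, 2, 4, 5, 1); X = 16.
u_1 = α_1·X − ½·(x_1)² = 4·16 − ½·4² = 56.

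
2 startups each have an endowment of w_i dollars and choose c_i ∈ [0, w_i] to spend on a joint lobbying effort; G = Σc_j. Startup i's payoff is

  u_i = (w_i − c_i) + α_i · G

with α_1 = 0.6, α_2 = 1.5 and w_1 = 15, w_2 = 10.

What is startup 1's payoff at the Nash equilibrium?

21

∂u_i/∂c_i = α_i − 1, so startup i contributes w_i if α_i > 1, else 0.
α_i > 1 for i ∈ {2}; NE contributions (0, 10), G = 10.
u_1 = (15 − 0) + 0.6·10 = 21.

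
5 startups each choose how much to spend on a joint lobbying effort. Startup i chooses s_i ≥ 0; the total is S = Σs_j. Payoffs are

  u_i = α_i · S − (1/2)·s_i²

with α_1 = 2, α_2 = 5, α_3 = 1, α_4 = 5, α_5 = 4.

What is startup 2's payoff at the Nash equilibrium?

72.5

Startup i's FOC: ∂u_i/∂s_i = α_i − s_i = 0, so s_i* = α_i.
NE contributions = (2, 5, 1, 5, 4); S = 17.
u_2 = α_2·S − ½·(s_2)² = 5·17 − ½·5² = 72.5.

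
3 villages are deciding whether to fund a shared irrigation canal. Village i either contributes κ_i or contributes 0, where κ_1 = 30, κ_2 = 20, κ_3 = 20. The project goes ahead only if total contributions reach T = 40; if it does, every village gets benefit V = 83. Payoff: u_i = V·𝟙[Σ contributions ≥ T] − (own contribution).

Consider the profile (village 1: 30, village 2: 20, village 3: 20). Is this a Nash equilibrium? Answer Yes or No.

No

Total = 70 ≥ 40: provided.
Village 1 (pledges 30, payoff 53): dropping to 0 → total 40, payoff 83. Profitable deviation.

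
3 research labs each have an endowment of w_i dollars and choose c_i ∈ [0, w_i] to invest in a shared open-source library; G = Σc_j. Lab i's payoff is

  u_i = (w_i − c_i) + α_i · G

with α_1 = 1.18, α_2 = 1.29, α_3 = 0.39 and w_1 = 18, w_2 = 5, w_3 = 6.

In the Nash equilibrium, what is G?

23

∂u_i/∂c_i = α_i − 1, so lab i contributes w_i if α_i > 1, else 0.
α_i > 1 for i ∈ {1, 2}; NE contributions (18, 5, 0), G = 23.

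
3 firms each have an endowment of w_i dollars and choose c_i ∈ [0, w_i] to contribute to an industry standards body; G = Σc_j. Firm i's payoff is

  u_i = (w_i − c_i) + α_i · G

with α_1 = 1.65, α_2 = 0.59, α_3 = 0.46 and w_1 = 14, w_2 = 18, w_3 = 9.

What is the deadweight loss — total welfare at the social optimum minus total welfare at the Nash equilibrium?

∂u_i/∂c_i = α_i − 1, so firm i contributes w_i if α_i > 1, else 0.
α_i > 1 for i ∈ {1}; NE contributions (14, 0, 0), G = 14.
W^NE = Σw_i − G^NE + (Σα_i)·G^NE = 41 + 1.7·14 = 64.8.
Planner: ∂(Σu_j)/∂c_i = Σα_j − 1 = 1.7 > 0, so everyone contributes w_i; G^SO = 41, W^SO = 41 + 1.7·41 = 110.7.
Deadweight loss = 45.9.

45.9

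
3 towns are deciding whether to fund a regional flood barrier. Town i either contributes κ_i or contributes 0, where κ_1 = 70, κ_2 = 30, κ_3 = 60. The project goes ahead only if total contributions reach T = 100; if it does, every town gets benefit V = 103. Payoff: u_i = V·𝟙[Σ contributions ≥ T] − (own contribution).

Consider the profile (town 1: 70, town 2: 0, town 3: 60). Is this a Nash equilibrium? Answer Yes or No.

Total = 130 ≥ 100: provided.
Town 1 (pledges 70, payoff 33): dropping to 0 → total 60, payoff 0. No gain.
Town 2 (pledges 0, payoff 103): pledging 30 → total 160, payoff 73. No gain.
Town 3 (pledges 60, payoff 43): dropping to 0 → total 70, payoff 0. No gain.

Yes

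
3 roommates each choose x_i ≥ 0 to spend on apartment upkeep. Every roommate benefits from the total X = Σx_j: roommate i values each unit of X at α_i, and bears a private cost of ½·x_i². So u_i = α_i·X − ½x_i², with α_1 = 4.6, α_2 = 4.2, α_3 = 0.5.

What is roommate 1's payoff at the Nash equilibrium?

Roommate i's FOC: ∂u_i/∂x_i = α_i − x_i = 0, so x_i* = α_i.
NE contributions = (4.6, 4.2, 0.5); X = 9.3.
u_1 = α_1·X − ½·(x_1)² = 4.6·9.3 − ½·4.6² = 32.2.

32.2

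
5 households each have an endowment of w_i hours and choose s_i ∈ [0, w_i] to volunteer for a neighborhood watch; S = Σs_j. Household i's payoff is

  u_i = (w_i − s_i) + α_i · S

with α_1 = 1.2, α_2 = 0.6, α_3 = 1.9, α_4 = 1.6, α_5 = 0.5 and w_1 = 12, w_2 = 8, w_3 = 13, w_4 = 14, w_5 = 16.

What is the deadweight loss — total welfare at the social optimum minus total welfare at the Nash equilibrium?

115.2

∂u_i/∂s_i = α_i − 1, so household i contributes w_i if α_i > 1, else 0.
α_i > 1 for i ∈ {1, 3, 4}; NE contributions (12, 0, 13, 14, 0), S = 39.
W^NE = Σw_i − S^NE + (Σα_i)·S^NE = 63 + 4.8·39 = 250.2.
Planner: ∂(Σu_j)/∂s_i = Σα_j − 1 = 4.8 > 0, so everyone contributes w_i; S^SO = 63, W^SO = 63 + 4.8·63 = 365.4.
Deadweight loss = 115.2.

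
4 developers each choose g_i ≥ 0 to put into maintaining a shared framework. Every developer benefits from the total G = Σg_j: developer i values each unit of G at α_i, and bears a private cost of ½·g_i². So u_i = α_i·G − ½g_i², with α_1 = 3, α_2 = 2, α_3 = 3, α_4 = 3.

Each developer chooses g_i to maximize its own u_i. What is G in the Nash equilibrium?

11

Developer i's FOC: ∂u_i/∂g_i = α_i − g_i = 0, so g_i* = α_i.
NE contributions = (3, 2, 3, 3); G = 11.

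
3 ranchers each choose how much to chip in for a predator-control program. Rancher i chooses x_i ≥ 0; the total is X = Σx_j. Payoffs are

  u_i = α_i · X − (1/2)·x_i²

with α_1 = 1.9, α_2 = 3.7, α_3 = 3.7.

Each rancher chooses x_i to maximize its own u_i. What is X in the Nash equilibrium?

Rancher i's FOC: ∂u_i/∂x_i = α_i − x_i = 0, so x_i* = α_i.
NE contributions = (1.9, 3.7, 3.7); X = 9.3.

9.3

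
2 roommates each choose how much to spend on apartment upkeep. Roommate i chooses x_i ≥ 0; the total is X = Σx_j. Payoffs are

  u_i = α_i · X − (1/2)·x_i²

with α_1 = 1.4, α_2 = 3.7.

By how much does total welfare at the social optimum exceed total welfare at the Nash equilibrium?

7.825

Roommate i's FOC: ∂u_i/∂x_i = α_i − x_i = 0, so x_i* = α_i.
NE contributions = (1.4, 3.7); X = 5.1.
W^NE = (Σα)·X − ½Σα_i² = 5.1² − ½·15.65 = 18.185.
Planner sets x_i = Σα_j = 5.1 for every i, so X^SO = 2·5.1 = 10.2.
W^SO = (Σα)·X^SO − ½·2·(Σα)² = (2/2)·5.1² = 26.01.
Deadweight loss = W^SO − W^NE = 7.825.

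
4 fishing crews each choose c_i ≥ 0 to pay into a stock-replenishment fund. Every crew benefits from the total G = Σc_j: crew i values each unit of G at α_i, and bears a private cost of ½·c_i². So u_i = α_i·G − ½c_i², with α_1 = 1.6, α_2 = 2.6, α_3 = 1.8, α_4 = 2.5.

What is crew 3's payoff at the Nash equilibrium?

13.68

Crew i's FOC: ∂u_i/∂c_i = α_i − c_i = 0, so c_i* = α_i.
NE contributions = (1.6, 2.6, 1.8, 2.5); G = 8.5.
u_3 = α_3·G − ½·(c_3)² = 1.8·8.5 − ½·1.8² = 13.68.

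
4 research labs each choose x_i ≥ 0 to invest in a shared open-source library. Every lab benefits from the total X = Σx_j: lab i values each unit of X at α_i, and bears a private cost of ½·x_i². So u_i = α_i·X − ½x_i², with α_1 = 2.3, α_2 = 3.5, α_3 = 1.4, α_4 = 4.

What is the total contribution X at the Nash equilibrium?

Lab i's FOC: ∂u_i/∂x_i = α_i − x_i = 0, so x_i* = α_i.
NE contributions = (2.3, 3.5, 1.4, 4); X = 11.2.

11.2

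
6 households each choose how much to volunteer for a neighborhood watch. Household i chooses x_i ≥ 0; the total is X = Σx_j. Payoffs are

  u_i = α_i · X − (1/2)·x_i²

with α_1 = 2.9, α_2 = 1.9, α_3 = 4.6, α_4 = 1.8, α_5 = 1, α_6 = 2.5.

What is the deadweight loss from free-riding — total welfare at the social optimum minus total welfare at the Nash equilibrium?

454.015

Household i's FOC: ∂u_i/∂x_i = α_i − x_i = 0, so x_i* = α_i.
NE contributions = (2.9, 1.9, 4.6, 1.8, 1, 2.5); X = 14.7.
W^NE = (Σα)·X − ½Σα_i² = 14.7² − ½·43.67 = 194.255.
Planner sets x_i = Σα_j = 14.7 for every i, so X^SO = 6·14.7 = 88.2.
W^SO = (Σα)·X^SO − ½·6·(Σα)² = (6/2)·14.7² = 648.27.
Deadweight loss = W^SO − W^NE = 454.015.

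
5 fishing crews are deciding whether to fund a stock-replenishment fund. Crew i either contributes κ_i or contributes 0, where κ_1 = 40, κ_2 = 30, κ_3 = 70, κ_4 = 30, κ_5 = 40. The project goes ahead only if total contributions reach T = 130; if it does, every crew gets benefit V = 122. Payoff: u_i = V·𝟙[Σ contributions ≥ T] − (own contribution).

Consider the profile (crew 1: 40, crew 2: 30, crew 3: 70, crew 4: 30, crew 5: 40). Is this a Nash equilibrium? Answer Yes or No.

No

Total = 210 ≥ 130: provided.
Crew 1 (pledges 40, payoff 82): dropping to 0 → total 170, payoff 122. Profitable deviation.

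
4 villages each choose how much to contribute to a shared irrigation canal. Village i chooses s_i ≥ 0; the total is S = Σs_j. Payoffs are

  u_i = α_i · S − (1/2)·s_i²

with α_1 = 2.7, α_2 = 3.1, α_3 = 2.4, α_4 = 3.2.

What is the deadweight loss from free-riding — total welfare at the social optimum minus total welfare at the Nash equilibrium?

146.41

Village i's FOC: ∂u_i/∂s_i = α_i − s_i = 0, so s_i* = α_i.
NE contributions = (2.7, 3.1, 2.4, 3.2); S = 11.4.
W^NE = (Σα)·S − ½Σα_i² = 11.4² − ½·32.9 = 113.51.
Planner sets s_i = Σα_j = 11.4 for every i, so S^SO = 4·11.4 = 45.6.
W^SO = (Σα)·S^SO − ½·4·(Σα)² = (4/2)·11.4² = 259.92.
Deadweight loss = W^SO − W^NE = 146.41.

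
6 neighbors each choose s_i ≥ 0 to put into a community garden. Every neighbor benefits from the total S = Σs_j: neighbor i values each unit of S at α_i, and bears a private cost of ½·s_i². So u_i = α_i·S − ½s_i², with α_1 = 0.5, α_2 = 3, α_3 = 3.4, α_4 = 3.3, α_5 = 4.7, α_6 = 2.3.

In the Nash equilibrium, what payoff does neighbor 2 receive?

47.1

Neighbor i's FOC: ∂u_i/∂s_i = α_i − s_i = 0, so s_i* = α_i.
NE contributions = (0.5, 3, 3.4, 3.3, 4.7, 2.3); S = 17.2.
u_2 = α_2·S − ½·(s_2)² = 3·17.2 − ½·3² = 47.1.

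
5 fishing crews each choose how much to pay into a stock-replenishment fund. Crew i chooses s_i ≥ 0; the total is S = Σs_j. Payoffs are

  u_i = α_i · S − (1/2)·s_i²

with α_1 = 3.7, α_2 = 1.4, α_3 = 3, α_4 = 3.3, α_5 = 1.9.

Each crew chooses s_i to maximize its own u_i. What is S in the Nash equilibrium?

13.3

Crew i's FOC: ∂u_i/∂s_i = α_i − s_i = 0, so s_i* = α_i.
NE contributions = (3.7, 1.4, 3, 3.3, 1.9); S = 13.3.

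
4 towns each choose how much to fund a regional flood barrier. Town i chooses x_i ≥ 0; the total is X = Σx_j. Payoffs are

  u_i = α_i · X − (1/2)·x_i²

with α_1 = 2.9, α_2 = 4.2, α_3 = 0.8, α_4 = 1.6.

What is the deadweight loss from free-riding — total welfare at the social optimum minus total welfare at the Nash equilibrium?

Town i's FOC: ∂u_i/∂x_i = α_i − x_i = 0, so x_i* = α_i.
NE contributions = (2.9, 4.2, 0.8, 1.6); X = 9.5.
W^NE = (Σα)·X − ½Σα_i² = 9.5² − ½·29.25 = 75.625.
Planner sets x_i = Σα_j = 9.5 for every i, so X^SO = 4·9.5 = 38.
W^SO = (Σα)·X^SO − ½·4·(Σα)² = (4/2)·9.5² = 180.5.
Deadweight loss = W^SO − W^NE = 104.875.

104.875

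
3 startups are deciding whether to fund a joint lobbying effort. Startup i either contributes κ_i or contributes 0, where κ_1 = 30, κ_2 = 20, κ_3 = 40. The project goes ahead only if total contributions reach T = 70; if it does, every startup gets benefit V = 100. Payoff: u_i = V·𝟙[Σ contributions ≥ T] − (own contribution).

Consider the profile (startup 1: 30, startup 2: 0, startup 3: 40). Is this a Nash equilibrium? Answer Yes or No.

Yes

Total = 70 ≥ 70: provided.
Startup 1 (pledges 30, payoff 70): dropping to 0 → total 40, payoff 0. No gain.
Startup 2 (pledges 0, payoff 100): pledging 20 → total 90, payoff 80. No gain.
Startup 3 (pledges 40, payoff 60): dropping to 0 → total 30, payoff 0. No gain.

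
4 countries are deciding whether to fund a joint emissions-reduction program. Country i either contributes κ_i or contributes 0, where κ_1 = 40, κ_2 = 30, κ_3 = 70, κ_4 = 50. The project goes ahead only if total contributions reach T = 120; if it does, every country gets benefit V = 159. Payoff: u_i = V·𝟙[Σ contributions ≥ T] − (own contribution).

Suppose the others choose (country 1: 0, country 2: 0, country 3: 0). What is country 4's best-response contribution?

Others' total = 0. Even contributing 50 gives 50 < 120: no benefit either way.
Best response: 0.

0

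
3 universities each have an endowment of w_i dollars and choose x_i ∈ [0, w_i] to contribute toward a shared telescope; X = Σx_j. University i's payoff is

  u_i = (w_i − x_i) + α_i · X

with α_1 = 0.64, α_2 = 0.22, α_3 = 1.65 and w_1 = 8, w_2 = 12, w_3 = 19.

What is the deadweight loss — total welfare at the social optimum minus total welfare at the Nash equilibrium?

∂u_i/∂x_i = α_i − 1, so university i contributes w_i if α_i > 1, else 0.
α_i > 1 for i ∈ {3}; NE contributions (0, 0, 19), X = 19.
W^NE = Σw_i − X^NE + (Σα_i)·X^NE = 39 + 1.51·19 = 67.69.
Planner: ∂(Σu_j)/∂x_i = Σα_j − 1 = 1.51 > 0, so everyone contributes w_i; X^SO = 39, W^SO = 39 + 1.51·39 = 97.89.
Deadweight loss = 30.2.

30.2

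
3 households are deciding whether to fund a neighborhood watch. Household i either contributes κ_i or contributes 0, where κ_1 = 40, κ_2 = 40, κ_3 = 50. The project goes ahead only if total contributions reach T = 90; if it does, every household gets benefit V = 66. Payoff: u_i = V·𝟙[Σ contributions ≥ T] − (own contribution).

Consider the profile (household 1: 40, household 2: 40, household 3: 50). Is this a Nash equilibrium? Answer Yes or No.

No

Total = 130 ≥ 90: provided.
Household 1 (pledges 40, payoff 26): dropping to 0 → total 90, payoff 66. Profitable deviation.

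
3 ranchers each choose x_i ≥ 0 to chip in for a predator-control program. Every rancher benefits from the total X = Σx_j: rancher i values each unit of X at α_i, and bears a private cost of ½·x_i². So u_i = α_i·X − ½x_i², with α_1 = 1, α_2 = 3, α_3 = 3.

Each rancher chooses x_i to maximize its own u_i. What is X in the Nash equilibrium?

7

Rancher i's FOC: ∂u_i/∂x_i = α_i − x_i = 0, so x_i* = α_i.
NE contributions = (1, 3, 3); X = 7.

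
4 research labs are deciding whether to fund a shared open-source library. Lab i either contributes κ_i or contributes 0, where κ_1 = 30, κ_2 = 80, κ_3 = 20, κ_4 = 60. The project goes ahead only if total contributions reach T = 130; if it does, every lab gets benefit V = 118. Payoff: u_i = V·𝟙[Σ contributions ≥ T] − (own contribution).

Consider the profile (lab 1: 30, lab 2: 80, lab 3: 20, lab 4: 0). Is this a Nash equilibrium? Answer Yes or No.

Total = 130 ≥ 130: provided.
Lab 1 (pledges 30, payoff 88): dropping to 0 → total 100, payoff 0. No gain.
Lab 2 (pledges 80, payoff 38): dropping to 0 → total 50, payoff 0. No gain.
Lab 3 (pledges 20, payoff 98): dropping to 0 → total 110, payoff 0. No gain.
Lab 4 (pledges 0, payoff 118): pledging 60 → total 190, payoff 58. No gain.

Yes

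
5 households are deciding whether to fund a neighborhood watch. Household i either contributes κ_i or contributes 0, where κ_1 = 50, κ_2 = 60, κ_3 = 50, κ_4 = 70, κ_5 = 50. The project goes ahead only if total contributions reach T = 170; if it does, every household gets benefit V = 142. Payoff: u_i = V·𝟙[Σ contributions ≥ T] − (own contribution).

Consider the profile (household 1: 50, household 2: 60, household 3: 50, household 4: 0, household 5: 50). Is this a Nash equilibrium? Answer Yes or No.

Yes

Total = 210 ≥ 170: provided.
Household 1 (pledges 50, payoff 92): dropping to 0 → total 160, payoff 0. No gain.
Household 2 (pledges 60, payoff 82): dropping to 0 → total 150, payoff 0. No gain.
Household 3 (pledges 50, payoff 92): dropping to 0 → total 160, payoff 0. No gain.
Household 4 (pledges 0, payoff 142): pledging 70 → total 280, payoff 72. No gain.
Household 5 (pledges 50, payoff 92): dropping to 0 → total 160, payoff 0. No gain.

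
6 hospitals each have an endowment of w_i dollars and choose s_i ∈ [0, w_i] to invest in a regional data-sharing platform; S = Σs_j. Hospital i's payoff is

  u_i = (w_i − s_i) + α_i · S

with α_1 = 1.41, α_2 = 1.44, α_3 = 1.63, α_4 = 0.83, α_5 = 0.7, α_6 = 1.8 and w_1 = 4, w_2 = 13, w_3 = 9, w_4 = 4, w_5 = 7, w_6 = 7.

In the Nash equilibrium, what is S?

33

∂u_i/∂s_i = α_i − 1, so hospital i contributes w_i if α_i > 1, else 0.
α_i > 1 for i ∈ {1, 2, 3, 6}; NE contributions (4, 13, 9, 0, 0, 7), S = 33.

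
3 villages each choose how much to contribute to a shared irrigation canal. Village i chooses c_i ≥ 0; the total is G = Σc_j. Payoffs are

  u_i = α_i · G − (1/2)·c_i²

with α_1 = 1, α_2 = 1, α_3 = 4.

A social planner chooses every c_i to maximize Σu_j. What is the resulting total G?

18

Planner FOC: ∂(Σu_j)/∂c_i = (Σα_j) − c_i = 0, so c_i^SO = Σα_j = 6 for every i; G^SO = 18.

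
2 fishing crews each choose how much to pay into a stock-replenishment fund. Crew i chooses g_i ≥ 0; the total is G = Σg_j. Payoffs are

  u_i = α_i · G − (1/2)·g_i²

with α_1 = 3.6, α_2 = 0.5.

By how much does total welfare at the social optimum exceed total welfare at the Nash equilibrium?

Crew i's FOC: ∂u_i/∂g_i = α_i − g_i = 0, so g_i* = α_i.
NE contributions = (3.6, 0.5); G = 4.1.
W^NE = (Σα)·G − ½Σα_i² = 4.1² − ½·13.21 = 10.205.
Planner sets g_i = Σα_j = 4.1 for every i, so G^SO = 2·4.1 = 8.2.
W^SO = (Σα)·G^SO − ½·2·(Σα)² = (2/2)·4.1² = 16.81.
Deadweight loss = W^SO − W^NE = 6.605.

6.605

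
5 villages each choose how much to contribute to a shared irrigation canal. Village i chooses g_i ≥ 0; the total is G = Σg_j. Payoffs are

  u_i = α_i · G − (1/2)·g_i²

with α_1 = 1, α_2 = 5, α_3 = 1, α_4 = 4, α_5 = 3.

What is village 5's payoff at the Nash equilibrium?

37.5

Village i's FOC: ∂u_i/∂g_i = α_i − g_i = 0, so g_i* = α_i.
NE contributions = (1, 5, 1, 4, 3); G = 14.
u_5 = α_5·G − ½·(g_5)² = 3·14 − ½·3² = 37.5.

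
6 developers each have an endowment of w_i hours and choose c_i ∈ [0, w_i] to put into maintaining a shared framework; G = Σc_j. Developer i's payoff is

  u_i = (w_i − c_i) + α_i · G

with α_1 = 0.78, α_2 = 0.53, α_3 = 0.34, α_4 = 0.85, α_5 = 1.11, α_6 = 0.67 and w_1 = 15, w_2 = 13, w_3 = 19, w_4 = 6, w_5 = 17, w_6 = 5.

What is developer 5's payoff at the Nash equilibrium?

18.87

∂u_i/∂c_i = α_i − 1, so developer i contributes w_i if α_i > 1, else 0.
α_i > 1 for i ∈ {5}; NE contributions (0, 0, 0, 0, 17, 0), G = 17.
u_5 = (17 − 17) + 1.11·17 = 18.87.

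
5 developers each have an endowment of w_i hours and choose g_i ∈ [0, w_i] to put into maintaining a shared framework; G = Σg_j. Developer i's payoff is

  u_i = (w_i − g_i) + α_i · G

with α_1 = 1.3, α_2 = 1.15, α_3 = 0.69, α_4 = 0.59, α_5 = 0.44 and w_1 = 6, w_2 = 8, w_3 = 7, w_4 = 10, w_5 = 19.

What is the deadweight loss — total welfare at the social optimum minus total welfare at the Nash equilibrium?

114.12

∂u_i/∂g_i = α_i − 1, so developer i contributes w_i if α_i > 1, else 0.
α_i > 1 for i ∈ {1, 2}; NE contributions (6, 8, 0, 0, 0), G = 14.
W^NE = Σw_i − G^NE + (Σα_i)·G^NE = 50 + 3.17·14 = 94.38.
Planner: ∂(Σu_j)/∂g_i = Σα_j − 1 = 3.17 > 0, so everyone contributes w_i; G^SO = 50, W^SO = 50 + 3.17·50 = 208.5.
Deadweight loss = 114.12.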